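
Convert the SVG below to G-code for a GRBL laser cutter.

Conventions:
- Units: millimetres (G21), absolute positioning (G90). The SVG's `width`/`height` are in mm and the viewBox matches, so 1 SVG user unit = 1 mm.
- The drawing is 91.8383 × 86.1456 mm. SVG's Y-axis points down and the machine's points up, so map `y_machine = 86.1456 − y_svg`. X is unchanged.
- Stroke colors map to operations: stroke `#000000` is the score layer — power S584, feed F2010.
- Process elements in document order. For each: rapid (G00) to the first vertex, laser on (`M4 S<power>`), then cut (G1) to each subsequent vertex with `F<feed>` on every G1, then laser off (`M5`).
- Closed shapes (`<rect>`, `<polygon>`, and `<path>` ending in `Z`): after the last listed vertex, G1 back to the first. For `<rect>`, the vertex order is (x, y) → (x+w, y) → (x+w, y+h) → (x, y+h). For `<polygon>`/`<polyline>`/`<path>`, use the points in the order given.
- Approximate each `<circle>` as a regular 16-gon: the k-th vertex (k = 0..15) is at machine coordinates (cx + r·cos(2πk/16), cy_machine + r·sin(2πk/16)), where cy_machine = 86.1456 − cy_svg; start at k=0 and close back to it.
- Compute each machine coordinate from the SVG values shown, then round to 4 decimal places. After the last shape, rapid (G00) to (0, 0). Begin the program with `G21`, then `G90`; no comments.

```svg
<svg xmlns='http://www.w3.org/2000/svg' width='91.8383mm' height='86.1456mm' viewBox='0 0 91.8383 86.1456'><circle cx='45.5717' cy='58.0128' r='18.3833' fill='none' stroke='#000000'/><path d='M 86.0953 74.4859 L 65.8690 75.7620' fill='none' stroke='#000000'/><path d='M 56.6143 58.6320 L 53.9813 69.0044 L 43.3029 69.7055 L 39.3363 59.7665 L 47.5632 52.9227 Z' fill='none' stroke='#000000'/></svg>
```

viewBox `0 0 91.8383 86.1456` with mm width/height → 1 unit = 1 mm. Flip: y_m = 86.1456 − y_svg.

**Shape 1** — `<circle>` circle, stroke `#000000` → score (S584, F2010). Machine vertices: (63.9550,28.1328) → (62.5557,35.1678) → (58.5707,41.1318) → (52.6067,45.1168) → (45.5717,46.5161) → (38.5367,45.1168) → (32.5727,41.1318) → (28.5877,35.1678) → (27.1884,28.1328) → (28.5877,21.0978) → (32.5727,15.1338) → (38.5367,11.1488) → (45.5717,9.7495) → (52.6067,11.1488) → (58.5707,15.1338) → (62.5557,21.0978) → (63.9550,28.1328). Closed: final G1 returns to the first vertex.

**Shape 2** — `<path>` line segment, stroke `#000000` → score (S584, F2010). Machine vertices: (86.0953,11.6597) → (65.8690,10.3836). Open path.

**Shape 3** — `<path>` regular polygon, stroke `#000000` → score (S584, F2010). Machine vertices: (56.6143,27.5136) → (53.9813,17.1412) → (43.3029,16.4401) → (39.3363,26.3791) → (47.5632,33.2229) → (56.6143,27.5136). Closed: final G1 returns to the first vertex.

G21
G90
G00 X63.9550 Y28.1328
M4 S584
G1 X62.5557 Y35.1678 F2010
G1 X58.5707 Y41.1318 F2010
G1 X52.6067 Y45.1168 F2010
G1 X45.5717 Y46.5161 F2010
G1 X38.5367 Y45.1168 F2010
G1 X32.5727 Y41.1318 F2010
G1 X28.5877 Y35.1678 F2010
G1 X27.1884 Y28.1328 F2010
G1 X28.5877 Y21.0978 F2010
G1 X32.5727 Y15.1338 F2010
G1 X38.5367 Y11.1488 F2010
G1 X45.5717 Y9.7495 F2010
G1 X52.6067 Y11.1488 F2010
G1 X58.5707 Y15.1338 F2010
G1 X62.5557 Y21.0978 F2010
G1 X63.9550 Y28.1328 F2010
M5
G00 X86.0953 Y11.6597
M4 S584
G1 X65.8690 Y10.3836 F2010
M5
G00 X56.6143 Y27.5136
M4 S584
G1 X53.9813 Y17.1412 F2010
G1 X43.3029 Y16.4401 F2010
G1 X39.3363 Y26.3791 F2010
G1 X47.5632 Y33.2229 F2010
G1 X56.6143 Y27.5136 F2010
M5
G00 X0.0000 Y0.0000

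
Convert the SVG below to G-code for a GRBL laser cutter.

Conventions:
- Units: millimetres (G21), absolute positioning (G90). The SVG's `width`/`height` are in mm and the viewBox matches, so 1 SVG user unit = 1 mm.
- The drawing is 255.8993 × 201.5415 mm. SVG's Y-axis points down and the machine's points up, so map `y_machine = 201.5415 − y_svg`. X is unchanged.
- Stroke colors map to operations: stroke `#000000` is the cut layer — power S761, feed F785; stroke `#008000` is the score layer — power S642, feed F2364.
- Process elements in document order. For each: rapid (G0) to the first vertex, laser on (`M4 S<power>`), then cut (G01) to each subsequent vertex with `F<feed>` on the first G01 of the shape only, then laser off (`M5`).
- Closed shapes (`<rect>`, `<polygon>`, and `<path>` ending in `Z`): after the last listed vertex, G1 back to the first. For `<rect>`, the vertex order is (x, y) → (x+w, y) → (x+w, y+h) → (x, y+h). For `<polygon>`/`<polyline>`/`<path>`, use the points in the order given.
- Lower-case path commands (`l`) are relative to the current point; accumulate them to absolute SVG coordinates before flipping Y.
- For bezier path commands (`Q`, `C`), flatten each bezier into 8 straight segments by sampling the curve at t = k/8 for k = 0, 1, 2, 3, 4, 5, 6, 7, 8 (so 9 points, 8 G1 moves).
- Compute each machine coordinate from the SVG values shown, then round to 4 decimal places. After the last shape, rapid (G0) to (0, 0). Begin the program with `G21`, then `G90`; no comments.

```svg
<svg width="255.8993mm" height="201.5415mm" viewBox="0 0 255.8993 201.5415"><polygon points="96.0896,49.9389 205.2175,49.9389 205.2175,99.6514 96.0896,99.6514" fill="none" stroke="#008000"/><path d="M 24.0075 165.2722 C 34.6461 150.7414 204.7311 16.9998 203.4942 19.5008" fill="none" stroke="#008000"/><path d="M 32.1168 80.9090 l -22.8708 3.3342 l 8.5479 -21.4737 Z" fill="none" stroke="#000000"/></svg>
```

G21
G90
G0 X96.0896 Y151.6026
M4 S642
G01 X205.2175 Y151.6026 F2364
G01 X205.2175 Y101.8901
G01 X96.0896 Y101.8901
G01 X96.0896 Y151.6026
M5
G0 X24.0075 Y36.2693
M4 S642
G01 X34.8250 Y46.8074 F2364
G01 X56.7144 Y65.5280
G01 X85.7995 Y89.4373
G01 X118.2042 Y115.5419
G01 X150.0521 Y140.8482
G01 X177.4673 Y162.3624
G01 X196.5734 Y177.0911
G01 X203.4942 Y182.0407
M5
G0 X32.1168 Y120.6325
M4 S761
G01 X9.2460 Y117.2983 F785
G01 X17.7939 Y138.7720
G01 X32.1168 Y120.6325
M5
G0 X0.0000 Y0.0000

viewBox `0 0 255.8993 201.5415` with mm width/height → 1 unit = 1 mm. Flip: y_m = 201.5415 − y_svg.

**Shape 1** — `<polygon>` rectangle, stroke `#008000` → score (S642, F2364). Machine vertices: (96.0896,151.6026) → (205.2175,151.6026) → (205.2175,101.8901) → (96.0896,101.8901) → (96.0896,151.6026). Closed: final G1 returns to the first vertex.

**Shape 2** — `<path>` cubic bezier, stroke `#008000` → score (S642, F2364). Control points (SVG): P0=(24.0075,165.2722), P1=(34.6461,150.7414), P2=(204.7311,16.9998), P3=(203.4942,19.5008); sampled at t=k/8. Machine vertices: (24.0075,36.2693) → (34.8250,46.8074) → (56.7144,65.5280) → (85.7995,89.4373) → (118.2042,115.5419) → (150.0521,140.8482) → (177.4673,162.3624) → (196.5734,177.0911) → (203.4942,182.0407). Open path.

**Shape 3** — `<path>` regular polygon, stroke `#000000` → cut (S761, F785). Machine vertices: (32.1168,120.6325) → (9.2460,117.2983) → (17.7939,138.7720) → (32.1168,120.6325). Closed: final G1 returns to the first vertex.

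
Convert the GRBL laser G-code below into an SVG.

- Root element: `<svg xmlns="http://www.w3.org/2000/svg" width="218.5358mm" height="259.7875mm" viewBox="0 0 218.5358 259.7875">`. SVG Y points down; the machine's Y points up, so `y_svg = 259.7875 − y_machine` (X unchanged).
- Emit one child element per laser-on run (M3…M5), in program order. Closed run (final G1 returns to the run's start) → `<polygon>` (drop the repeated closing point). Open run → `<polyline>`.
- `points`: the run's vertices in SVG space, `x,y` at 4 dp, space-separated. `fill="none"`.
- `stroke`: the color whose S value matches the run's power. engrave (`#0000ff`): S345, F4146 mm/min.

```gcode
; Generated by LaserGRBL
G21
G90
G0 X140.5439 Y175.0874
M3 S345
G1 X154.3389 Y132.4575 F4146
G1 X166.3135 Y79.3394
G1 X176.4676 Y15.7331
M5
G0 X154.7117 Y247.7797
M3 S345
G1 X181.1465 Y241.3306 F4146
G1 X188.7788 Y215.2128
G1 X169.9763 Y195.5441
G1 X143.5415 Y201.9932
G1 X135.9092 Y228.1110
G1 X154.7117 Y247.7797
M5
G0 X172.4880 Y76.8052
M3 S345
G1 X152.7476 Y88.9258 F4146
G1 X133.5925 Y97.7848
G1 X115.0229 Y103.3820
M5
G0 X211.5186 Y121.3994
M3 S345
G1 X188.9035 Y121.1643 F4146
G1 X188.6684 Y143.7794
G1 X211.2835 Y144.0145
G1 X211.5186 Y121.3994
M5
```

Each laser-on run becomes one SVG element. Flip Y back into SVG space with y_svg = 259.7875 − y_machine. Every run uses S345, so all elements get stroke `#0000ff` (engrave).

Run 1: The run is open, so emit a `<polyline>` with points (Y-flipped): 140.5439,84.7001 154.3389,127.3300 166.3135,180.4481 176.4676,244.0544.

Run 2: The run returns to its start, so emit a `<polygon>` with points (Y-flipped): 154.7117,12.0078 181.1465,18.4569 188.7788,44.5747 169.9763,64.2434 143.5415,57.7943 135.9092,31.6765.

Run 3: The run is open, so emit a `<polyline>` with points (Y-flipped): 172.4880,182.9823 152.7476,170.8617 133.5925,162.0027 115.0229,156.4055.

Run 4: The run returns to its start, so emit a `<polygon>` with points (Y-flipped): 211.5186,138.3881 188.9035,138.6232 188.6684,116.0081 211.2835,115.7730.

<svg xmlns="http://www.w3.org/2000/svg" width="218.5358mm" height="259.7875mm" viewBox="0 0 218.5358 259.7875">
  <polyline points="140.5439,84.7001 154.3389,127.3300 166.3135,180.4481 176.4676,244.0544" fill="none" stroke="#0000ff"/>
  <polygon points="154.7117,12.0078 181.1465,18.4569 188.7788,44.5747 169.9763,64.2434 143.5415,57.7943 135.9092,31.6765" fill="none" stroke="#0000ff"/>
  <polyline points="172.4880,182.9823 152.7476,170.8617 133.5925,162.0027 115.0229,156.4055" fill="none" stroke="#0000ff"/>
  <polygon points="211.5186,138.3881 188.9035,138.6232 188.6684,116.0081 211.2835,115.7730" fill="none" stroke="#0000ff"/>
</svg>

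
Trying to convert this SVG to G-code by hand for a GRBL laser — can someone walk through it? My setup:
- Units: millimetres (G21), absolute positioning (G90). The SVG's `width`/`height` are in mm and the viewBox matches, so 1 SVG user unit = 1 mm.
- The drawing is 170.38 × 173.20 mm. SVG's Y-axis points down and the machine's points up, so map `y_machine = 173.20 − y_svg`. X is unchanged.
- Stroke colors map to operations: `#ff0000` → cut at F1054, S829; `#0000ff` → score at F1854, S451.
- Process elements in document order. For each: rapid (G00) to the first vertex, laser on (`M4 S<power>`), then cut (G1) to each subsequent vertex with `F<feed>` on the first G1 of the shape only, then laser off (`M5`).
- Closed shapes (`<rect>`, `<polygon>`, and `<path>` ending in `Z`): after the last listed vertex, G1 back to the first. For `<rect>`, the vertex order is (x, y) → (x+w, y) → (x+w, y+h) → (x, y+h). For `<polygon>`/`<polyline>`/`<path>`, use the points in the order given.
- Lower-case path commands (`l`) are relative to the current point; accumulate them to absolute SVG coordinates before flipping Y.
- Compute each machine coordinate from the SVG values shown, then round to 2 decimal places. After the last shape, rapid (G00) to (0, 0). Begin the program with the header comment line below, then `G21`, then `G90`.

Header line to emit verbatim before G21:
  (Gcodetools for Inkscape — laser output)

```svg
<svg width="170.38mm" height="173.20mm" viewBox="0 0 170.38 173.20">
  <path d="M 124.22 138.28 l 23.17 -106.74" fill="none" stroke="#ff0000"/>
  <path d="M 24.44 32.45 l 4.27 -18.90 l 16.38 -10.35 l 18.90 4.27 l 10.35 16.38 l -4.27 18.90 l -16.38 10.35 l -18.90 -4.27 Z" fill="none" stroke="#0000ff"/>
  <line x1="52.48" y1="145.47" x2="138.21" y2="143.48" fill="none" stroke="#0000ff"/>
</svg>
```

viewBox `0 0 170.38 173.20` with mm width/height → 1 unit = 1 mm. Flip: y_m = 173.20 − y_svg.

**Shape 1** — `<path>` line segment, stroke `#ff0000` → cut (S829, F1054). Machine vertices: (124.22,34.92) → (147.39,141.66). Open path.

**Shape 2** — `<path>` regular polygon, stroke `#0000ff` → score (S451, F1854). Machine vertices: (24.44,140.75) → (28.71,159.65) → (45.09,170.00) → (63.99,165.73) → (74.34,149.35) → (70.07,130.45) → (53.69,120.10) → (34.79,124.37) → (24.44,140.75). Closed: final G1 returns to the first vertex.

**Shape 3** — `<line>` line segment, stroke `#0000ff` → score (S451, F1854). Machine vertices: (52.48,27.73) → (138.21,29.72). Open path.

(Gcodetools for Inkscape — laser output)
G21
G90
G00 X124.22 Y34.92
M4 S829
G1 X147.39 Y141.66 F1054
M5
G00 X24.44 Y140.75
M4 S451
G1 X28.71 Y159.65 F1854
G1 X45.09 Y170.00
G1 X63.99 Y165.73
G1 X74.34 Y149.35
G1 X70.07 Y130.45
G1 X53.69 Y120.10
G1 X34.79 Y124.37
G1 X24.44 Y140.75
M5
G00 X52.48 Y27.73
M4 S451
G1 X138.21 Y29.72 F1854
M5
G00 X0.00 Y0.00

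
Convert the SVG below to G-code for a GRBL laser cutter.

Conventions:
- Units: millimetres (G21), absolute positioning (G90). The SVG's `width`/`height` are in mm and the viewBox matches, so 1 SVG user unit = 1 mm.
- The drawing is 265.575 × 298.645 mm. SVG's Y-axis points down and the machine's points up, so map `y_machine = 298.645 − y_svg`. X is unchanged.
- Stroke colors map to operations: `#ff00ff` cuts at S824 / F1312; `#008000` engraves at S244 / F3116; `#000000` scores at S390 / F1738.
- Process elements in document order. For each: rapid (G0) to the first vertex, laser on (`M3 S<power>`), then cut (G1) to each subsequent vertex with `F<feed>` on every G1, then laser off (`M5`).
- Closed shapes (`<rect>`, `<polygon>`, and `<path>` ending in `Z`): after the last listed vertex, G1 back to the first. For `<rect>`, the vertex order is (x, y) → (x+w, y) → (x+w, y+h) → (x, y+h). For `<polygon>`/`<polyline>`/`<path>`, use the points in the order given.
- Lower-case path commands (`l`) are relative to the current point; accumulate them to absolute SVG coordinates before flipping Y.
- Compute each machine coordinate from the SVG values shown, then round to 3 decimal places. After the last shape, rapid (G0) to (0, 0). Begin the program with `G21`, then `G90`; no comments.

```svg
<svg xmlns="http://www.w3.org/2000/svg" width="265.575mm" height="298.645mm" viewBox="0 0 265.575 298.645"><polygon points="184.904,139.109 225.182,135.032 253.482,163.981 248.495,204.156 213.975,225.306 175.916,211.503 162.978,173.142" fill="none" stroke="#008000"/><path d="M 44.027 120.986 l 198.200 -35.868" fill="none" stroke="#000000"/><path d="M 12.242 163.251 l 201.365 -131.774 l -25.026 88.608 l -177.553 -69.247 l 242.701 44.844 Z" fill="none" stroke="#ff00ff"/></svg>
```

Since the viewBox matches the mm dimensions, user units are millimetres directly. The only transform is the Y-flip y_m = 298.645 − y_svg.

Shape 1 is a regular polygon drawn with `<polygon>`. Its stroke #008000 means engrave at S244, F3116. After flipping Y the toolpath is (184.904,159.536) → (225.182,163.613) → (253.482,134.664) → (248.495,94.489) → (213.975,73.339) → (175.916,87.142) → (162.978,125.503) → (184.904,159.536), returning to the start.

Shape 2 is a line segment drawn with `<path>`. Its stroke #000000 means score at S390, F1738. After flipping Y the toolpath is (44.027,177.659) → (242.227,213.527).

Shape 3 is a closed polygon drawn with `<path>`. Its stroke #ff00ff means cut at S824, F1312. After flipping Y the toolpath is (12.242,135.394) → (213.607,267.168) → (188.581,178.560) → (11.028,247.807) → (253.729,202.963) → (12.242,135.394), returning to the start.

G21
G90
G0 X184.904 Y159.536
M3 S244
G1 X225.182 Y163.613 F3116
G1 X253.482 Y134.664 F3116
G1 X248.495 Y94.489 F3116
G1 X213.975 Y73.339 F3116
G1 X175.916 Y87.142 F3116
G1 X162.978 Y125.503 F3116
G1 X184.904 Y159.536 F3116
M5
G0 X44.027 Y177.659
M3 S390
G1 X242.227 Y213.527 F1738
M5
G0 X12.242 Y135.394
M3 S824
G1 X213.607 Y267.168 F1312
G1 X188.581 Y178.560 F1312
G1 X11.028 Y247.807 F1312
G1 X253.729 Y202.963 F1312
G1 X12.242 Y135.394 F1312
M5
G0 X0.000 Y0.000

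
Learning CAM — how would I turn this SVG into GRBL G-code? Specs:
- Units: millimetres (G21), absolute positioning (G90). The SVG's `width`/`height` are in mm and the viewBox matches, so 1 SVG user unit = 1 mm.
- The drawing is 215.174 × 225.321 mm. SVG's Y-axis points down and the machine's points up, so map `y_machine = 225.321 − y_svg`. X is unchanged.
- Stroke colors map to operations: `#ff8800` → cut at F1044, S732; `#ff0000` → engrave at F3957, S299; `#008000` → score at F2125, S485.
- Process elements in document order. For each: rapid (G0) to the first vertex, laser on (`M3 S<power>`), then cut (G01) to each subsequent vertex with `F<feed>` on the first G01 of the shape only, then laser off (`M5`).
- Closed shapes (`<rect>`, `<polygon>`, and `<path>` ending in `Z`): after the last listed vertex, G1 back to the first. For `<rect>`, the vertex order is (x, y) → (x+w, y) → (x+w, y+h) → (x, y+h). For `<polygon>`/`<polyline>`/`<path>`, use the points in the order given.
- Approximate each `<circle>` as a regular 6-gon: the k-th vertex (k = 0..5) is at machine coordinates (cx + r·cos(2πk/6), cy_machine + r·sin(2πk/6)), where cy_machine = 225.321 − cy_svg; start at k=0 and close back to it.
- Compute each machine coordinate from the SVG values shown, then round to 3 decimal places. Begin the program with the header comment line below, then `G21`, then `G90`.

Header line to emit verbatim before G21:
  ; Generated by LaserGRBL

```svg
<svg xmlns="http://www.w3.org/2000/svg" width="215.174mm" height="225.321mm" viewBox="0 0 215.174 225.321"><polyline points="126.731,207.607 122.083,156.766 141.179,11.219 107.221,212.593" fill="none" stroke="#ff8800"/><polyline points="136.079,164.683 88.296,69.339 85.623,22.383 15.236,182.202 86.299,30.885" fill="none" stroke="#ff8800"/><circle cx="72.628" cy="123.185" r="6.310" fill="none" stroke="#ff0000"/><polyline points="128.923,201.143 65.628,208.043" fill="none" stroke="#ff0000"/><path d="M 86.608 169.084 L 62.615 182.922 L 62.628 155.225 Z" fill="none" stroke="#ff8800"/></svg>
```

; Generated by LaserGRBL
G21
G90
G0 X126.731 Y17.714
M3 S732
G01 X122.083 Y68.555 F1044
G01 X141.179 Y214.102
G01 X107.221 Y12.728
M5
G0 X136.079 Y60.638
M3 S732
G01 X88.296 Y155.982 F1044
G01 X85.623 Y202.938
G01 X15.236 Y43.119
G01 X86.299 Y194.436
M5
G0 X78.938 Y102.136
M3 S299
G01 X75.783 Y107.601 F3957
G01 X69.473 Y107.601
G01 X66.318 Y102.136
G01 X69.473 Y96.671
G01 X75.783 Y96.671
G01 X78.938 Y102.136
M5
G0 X128.923 Y24.178
M3 S299
G01 X65.628 Y17.278 F3957
M5
G0 X86.608 Y56.237
M3 S732
G01 X62.615 Y42.399 F1044
G01 X62.628 Y70.096
G01 X86.608 Y56.237
M5

Since the viewBox matches the mm dimensions, user units are millimetres directly. The only transform is the Y-flip y_m = 225.321 − y_svg.

Shape 1 is a open polyline drawn with `<polyline>`. Its stroke #ff8800 means cut at S732, F1044. After flipping Y the toolpath is (126.731,17.714) → (122.083,68.555) → (141.179,214.102) → (107.221,12.728).

Shape 2 is a open polyline drawn with `<polyline>`. Its stroke #ff8800 means cut at S732, F1044. After flipping Y the toolpath is (136.079,60.638) → (88.296,155.982) → (85.623,202.938) → (15.236,43.119) → (86.299,194.436).

Shape 3 is a circle drawn with `<circle>`. Its stroke #ff0000 means engrave at S299, F3957. After flipping Y the toolpath is (78.938,102.136) → (75.783,107.601) → (69.473,107.601) → (66.318,102.136) → (69.473,96.671) → (75.783,96.671) → (78.938,102.136), returning to the start.

Shape 4 is a line segment drawn with `<polyline>`. Its stroke #ff0000 means engrave at S299, F3957. After flipping Y the toolpath is (128.923,24.178) → (65.628,17.278).

Shape 5 is a regular polygon drawn with `<path>`. Its stroke #ff8800 means cut at S732, F1044. After flipping Y the toolpath is (86.608,56.237) → (62.615,42.399) → (62.628,70.096) → (86.608,56.237), returning to the start.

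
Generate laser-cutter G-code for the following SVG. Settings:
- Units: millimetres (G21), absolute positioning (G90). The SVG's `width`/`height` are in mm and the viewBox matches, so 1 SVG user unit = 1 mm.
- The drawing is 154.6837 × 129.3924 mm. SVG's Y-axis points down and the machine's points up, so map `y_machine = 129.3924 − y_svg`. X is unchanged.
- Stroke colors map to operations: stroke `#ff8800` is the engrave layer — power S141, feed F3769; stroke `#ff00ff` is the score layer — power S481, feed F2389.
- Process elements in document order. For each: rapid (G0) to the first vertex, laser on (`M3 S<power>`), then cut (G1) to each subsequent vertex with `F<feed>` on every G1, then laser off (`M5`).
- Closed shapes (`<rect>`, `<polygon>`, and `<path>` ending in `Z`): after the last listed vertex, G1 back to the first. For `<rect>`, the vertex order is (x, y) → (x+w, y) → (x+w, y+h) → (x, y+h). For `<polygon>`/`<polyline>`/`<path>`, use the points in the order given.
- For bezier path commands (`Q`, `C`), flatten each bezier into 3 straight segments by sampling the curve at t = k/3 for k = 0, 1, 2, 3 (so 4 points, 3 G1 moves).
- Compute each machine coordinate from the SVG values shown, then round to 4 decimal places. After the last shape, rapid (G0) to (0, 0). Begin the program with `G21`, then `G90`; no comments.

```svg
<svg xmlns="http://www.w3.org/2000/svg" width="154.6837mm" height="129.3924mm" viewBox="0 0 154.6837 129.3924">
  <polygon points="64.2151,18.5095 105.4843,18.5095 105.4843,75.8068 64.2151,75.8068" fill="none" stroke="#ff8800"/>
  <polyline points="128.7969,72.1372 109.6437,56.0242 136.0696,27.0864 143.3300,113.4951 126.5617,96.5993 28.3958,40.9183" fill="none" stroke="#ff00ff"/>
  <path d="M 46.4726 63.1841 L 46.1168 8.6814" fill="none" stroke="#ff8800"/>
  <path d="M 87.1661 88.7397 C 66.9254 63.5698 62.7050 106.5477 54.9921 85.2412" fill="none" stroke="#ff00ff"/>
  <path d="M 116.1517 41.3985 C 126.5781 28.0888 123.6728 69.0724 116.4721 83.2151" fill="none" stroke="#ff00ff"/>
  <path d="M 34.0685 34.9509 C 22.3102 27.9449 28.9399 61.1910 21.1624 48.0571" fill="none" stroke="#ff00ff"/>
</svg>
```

G21
G90
G0 X64.2151 Y110.8829
M3 S141
G1 X105.4843 Y110.8829 F3769
G1 X105.4843 Y53.5856 F3769
G1 X64.2151 Y53.5856 F3769
G1 X64.2151 Y110.8829 F3769
M5
G0 X128.7969 Y57.2552
M3 S481
G1 X109.6437 Y73.3682 F2389
G1 X136.0696 Y102.3060 F2389
G1 X143.3300 Y15.8973 F2389
G1 X126.5617 Y32.7931 F2389
G1 X28.3958 Y88.4741 F2389
M5
G0 X46.4726 Y66.2083
M3 S141
G1 X46.1168 Y120.7110 F3769
M5
G0 X87.1661 Y40.6527
M3 S481
G1 X71.5428 Y48.0116 F2389
G1 X62.2635 Y39.3679 F2389
G1 X54.9921 Y44.1512 F2389
M5
G0 X116.1517 Y87.9939
M3 S481
G1 X122.4689 Y86.2108 F2389
G1 X121.9063 Y66.2620 F2389
G1 X116.4721 Y46.1773 F2389
M5
G0 X34.0685 Y94.4415
M3 S481
G1 X27.2249 Y91.2387 F2389
G1 X25.3521 Y80.4528 F2389
G1 X21.1624 Y81.3353 F2389
M5
G0 X0.0000 Y0.0000

1 u = 1 mm; y_m = 129.3924 − y.

[1] `<polygon>` rectangle, #ff8800→engrave S141 F3769: (64.2151,110.8829) → (105.4843,110.8829) → (105.4843,53.5856) → (64.2151,53.5856) → (64.2151,110.8829) (closed)

[2] `<polyline>` open polyline, #ff00ff→score S481 F2389: (128.7969,57.2552) → (109.6437,73.3682) → (136.0696,102.3060) → (143.3300,15.8973) → (126.5617,32.7931) → (28.3958,88.4741)

[3] `<path>` line segment, #ff8800→engrave S141 F3769: (46.4726,66.2083) → (46.1168,120.7110)

[4] `<path>` cubic bezier, #ff00ff→score S481 F2389: (87.1661,40.6527) → (71.5428,48.0116) → (62.2635,39.3679) → (54.9921,44.1512)

[5] `<path>` cubic bezier, #ff00ff→score S481 F2389: (116.1517,87.9939) → (122.4689,86.2108) → (121.9063,66.2620) → (116.4721,46.1773)

[6] `<path>` cubic bezier, #ff00ff→score S481 F2389: (34.0685,94.4415) → (27.2249,91.2387) → (25.3521,80.4528) → (21.1624,81.3353)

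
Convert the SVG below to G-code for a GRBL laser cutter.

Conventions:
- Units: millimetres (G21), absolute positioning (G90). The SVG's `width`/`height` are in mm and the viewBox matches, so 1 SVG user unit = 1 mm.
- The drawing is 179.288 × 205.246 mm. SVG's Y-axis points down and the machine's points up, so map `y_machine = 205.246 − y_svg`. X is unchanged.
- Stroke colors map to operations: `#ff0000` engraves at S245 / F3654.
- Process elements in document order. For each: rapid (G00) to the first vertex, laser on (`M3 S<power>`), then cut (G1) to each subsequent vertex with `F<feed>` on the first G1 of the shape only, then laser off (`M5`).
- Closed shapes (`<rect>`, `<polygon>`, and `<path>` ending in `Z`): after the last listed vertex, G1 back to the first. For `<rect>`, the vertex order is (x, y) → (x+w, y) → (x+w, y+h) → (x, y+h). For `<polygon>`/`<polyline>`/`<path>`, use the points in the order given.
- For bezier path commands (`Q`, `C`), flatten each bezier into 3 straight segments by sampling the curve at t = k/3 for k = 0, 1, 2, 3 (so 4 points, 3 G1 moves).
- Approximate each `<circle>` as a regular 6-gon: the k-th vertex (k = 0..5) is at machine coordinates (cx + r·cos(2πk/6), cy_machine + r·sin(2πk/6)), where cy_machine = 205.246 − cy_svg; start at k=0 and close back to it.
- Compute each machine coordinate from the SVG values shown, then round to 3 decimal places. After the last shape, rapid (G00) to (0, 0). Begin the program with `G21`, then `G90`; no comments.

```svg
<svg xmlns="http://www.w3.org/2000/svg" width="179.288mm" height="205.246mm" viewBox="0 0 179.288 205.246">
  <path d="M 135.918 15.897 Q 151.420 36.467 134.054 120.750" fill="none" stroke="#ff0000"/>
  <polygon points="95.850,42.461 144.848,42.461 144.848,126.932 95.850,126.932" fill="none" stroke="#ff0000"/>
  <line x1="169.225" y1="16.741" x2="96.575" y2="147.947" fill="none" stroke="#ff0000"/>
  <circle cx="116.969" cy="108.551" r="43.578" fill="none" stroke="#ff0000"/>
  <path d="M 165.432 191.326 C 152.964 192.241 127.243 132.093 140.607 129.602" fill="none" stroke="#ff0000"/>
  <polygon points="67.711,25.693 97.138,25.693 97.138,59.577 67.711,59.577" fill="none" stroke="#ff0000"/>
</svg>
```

G21
G90
G00 X135.918 Y189.349
M3 S245
G1 X142.601 Y168.556 F3654
G1 X141.979 Y133.605
G1 X134.054 Y84.496
M5
G00 X95.850 Y162.785
M3 S245
G1 X144.848 Y162.785 F3654
G1 X144.848 Y78.314
G1 X95.850 Y78.314
G1 X95.850 Y162.785
M5
G00 X169.225 Y188.505
M3 S245
G1 X96.575 Y57.299 F3654
M5
G00 X160.547 Y96.695
M3 S245
G1 X138.758 Y134.435 F3654
G1 X95.180 Y134.435
G1 X73.391 Y96.695
G1 X95.180 Y58.955
G1 X138.758 Y58.955
G1 X160.547 Y96.695
M5
G00 X165.432 Y13.920
M3 S245
G1 X150.485 Y28.962 F3654
G1 X138.333 Y58.331
G1 X140.607 Y75.644
M5
G00 X67.711 Y179.553
M3 S245
G1 X97.138 Y179.553 F3654
G1 X97.138 Y145.669
G1 X67.711 Y145.669
G1 X67.711 Y179.553
M5
G00 X0.000 Y0.000

1 u = 1 mm; y_m = 205.246 − y.

[1] `<path>` quadratic bezier, #ff0000→engrave S245 F3654: (135.918,189.349) → (142.601,168.556) → (141.979,133.605) → (134.054,84.496)

[2] `<polygon>` rectangle, #ff0000→engrave S245 F3654: (95.850,162.785) → (144.848,162.785) → (144.848,78.314) → (95.850,78.314) → (95.850,162.785) (closed)

[3] `<line>` line segment, #ff0000→engrave S245 F3654: (169.225,188.505) → (96.575,57.299)

[4] `<circle>` circle, #ff0000→engrave S245 F3654: (160.547,96.695) → (138.758,134.435) → (95.180,134.435) → (73.391,96.695) → (95.180,58.955) → (138.758,58.955) → (160.547,96.695) (closed)

[5] `<path>` cubic bezier, #ff0000→engrave S245 F3654: (165.432,13.920) → (150.485,28.962) → (138.333,58.331) → (140.607,75.644)

[6] `<polygon>` rectangle, #ff0000→engrave S245 F3654: (67.711,179.553) → (97.138,179.553) → (97.138,145.669) → (67.711,145.669) → (67.711,179.553) (closed)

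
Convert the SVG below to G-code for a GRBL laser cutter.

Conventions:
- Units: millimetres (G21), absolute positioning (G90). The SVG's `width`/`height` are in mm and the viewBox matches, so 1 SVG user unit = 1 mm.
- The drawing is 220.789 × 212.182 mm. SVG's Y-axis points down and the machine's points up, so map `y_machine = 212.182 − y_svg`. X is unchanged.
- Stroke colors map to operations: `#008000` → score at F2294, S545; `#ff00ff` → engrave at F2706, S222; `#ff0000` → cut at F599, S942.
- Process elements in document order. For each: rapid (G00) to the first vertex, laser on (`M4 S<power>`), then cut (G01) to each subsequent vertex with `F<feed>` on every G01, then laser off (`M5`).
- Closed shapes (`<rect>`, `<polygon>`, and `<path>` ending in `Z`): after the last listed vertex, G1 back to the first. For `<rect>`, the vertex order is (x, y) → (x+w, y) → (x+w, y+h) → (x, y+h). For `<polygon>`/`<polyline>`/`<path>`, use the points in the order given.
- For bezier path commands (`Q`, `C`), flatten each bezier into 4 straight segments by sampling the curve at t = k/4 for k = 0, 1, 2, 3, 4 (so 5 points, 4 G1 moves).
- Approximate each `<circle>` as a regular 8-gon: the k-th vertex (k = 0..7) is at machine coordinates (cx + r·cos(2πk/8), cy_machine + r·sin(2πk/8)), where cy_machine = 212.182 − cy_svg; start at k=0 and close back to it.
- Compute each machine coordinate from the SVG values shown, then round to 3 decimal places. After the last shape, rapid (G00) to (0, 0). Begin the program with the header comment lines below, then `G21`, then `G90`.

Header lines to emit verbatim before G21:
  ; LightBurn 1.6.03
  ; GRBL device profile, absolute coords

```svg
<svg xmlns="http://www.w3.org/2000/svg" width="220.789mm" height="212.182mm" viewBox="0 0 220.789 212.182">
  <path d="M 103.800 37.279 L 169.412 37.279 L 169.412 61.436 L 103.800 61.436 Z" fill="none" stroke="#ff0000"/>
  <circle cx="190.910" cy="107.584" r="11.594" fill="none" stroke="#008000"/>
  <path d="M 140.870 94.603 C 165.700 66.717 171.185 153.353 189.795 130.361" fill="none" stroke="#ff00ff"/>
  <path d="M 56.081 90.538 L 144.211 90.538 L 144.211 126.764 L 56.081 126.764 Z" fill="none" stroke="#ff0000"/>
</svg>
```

; LightBurn 1.6.03
; GRBL device profile, absolute coords
G21
G90
G00 X103.800 Y174.903
M4 S942
G01 X169.412 Y174.903 F599
G01 X169.412 Y150.746 F599
G01 X103.800 Y150.746 F599
G01 X103.800 Y174.903 F599
M5
G00 X202.504 Y104.598
M4 S545
G01 X199.108 Y112.796 F2294
G01 X190.910 Y116.192 F2294
G01 X182.712 Y112.796 F2294
G01 X179.316 Y104.598 F2294
G01 X182.712 Y96.400 F2294
G01 X190.910 Y93.004 F2294
G01 X199.108 Y96.400 F2294
G01 X202.504 Y104.598 F2294
M5
G00 X140.870 Y117.579
M4 S222
G01 X156.373 Y120.523 F2706
G01 X167.665 Y101.535 F2706
G01 X177.791 Y81.630 F2706
G01 X189.795 Y81.821 F2706
M5
G00 X56.081 Y121.644
M4 S942
G01 X144.211 Y121.644 F599
G01 X144.211 Y85.418 F599
G01 X56.081 Y85.418 F599
G01 X56.081 Y121.644 F599
M5
G00 X0.000 Y0.000

viewBox `0 0 220.789 212.182` with mm width/height → 1 unit = 1 mm. Flip: y_m = 212.182 − y_svg.

**Shape 1** — `<path>` rectangle, stroke `#ff0000` → cut (S942, F599). Machine vertices: (103.800,174.903) → (169.412,174.903) → (169.412,150.746) → (103.800,150.746) → (103.800,174.903). Closed: final G1 returns to the first vertex.

**Shape 2** — `<circle>` circle, stroke `#008000` → score (S545, F2294). Machine vertices: (202.504,104.598) → (199.108,112.796) → (190.910,116.192) → (182.712,112.796) → (179.316,104.598) → (182.712,96.400) → (190.910,93.004) → (199.108,96.400) → (202.504,104.598). Closed: final G1 returns to the first vertex.

**Shape 3** — `<path>` cubic bezier, stroke `#ff00ff` → engrave (S222, F2706). Control points (SVG): P0=(140.870,94.603), P1=(165.700,66.717), P2=(171.185,153.353), P3=(189.795,130.361); sampled at t=k/4. Machine vertices: (140.870,117.579) → (156.373,120.523) → (167.665,101.535) → (177.791,81.630) → (189.795,81.821). Open path.

**Shape 4** — `<path>` rectangle, stroke `#ff0000` → cut (S942, F599). Machine vertices: (56.081,121.644) → (144.211,121.644) → (144.211,85.418) → (56.081,85.418) → (56.081,121.644). Closed: final G1 returns to the first vertex.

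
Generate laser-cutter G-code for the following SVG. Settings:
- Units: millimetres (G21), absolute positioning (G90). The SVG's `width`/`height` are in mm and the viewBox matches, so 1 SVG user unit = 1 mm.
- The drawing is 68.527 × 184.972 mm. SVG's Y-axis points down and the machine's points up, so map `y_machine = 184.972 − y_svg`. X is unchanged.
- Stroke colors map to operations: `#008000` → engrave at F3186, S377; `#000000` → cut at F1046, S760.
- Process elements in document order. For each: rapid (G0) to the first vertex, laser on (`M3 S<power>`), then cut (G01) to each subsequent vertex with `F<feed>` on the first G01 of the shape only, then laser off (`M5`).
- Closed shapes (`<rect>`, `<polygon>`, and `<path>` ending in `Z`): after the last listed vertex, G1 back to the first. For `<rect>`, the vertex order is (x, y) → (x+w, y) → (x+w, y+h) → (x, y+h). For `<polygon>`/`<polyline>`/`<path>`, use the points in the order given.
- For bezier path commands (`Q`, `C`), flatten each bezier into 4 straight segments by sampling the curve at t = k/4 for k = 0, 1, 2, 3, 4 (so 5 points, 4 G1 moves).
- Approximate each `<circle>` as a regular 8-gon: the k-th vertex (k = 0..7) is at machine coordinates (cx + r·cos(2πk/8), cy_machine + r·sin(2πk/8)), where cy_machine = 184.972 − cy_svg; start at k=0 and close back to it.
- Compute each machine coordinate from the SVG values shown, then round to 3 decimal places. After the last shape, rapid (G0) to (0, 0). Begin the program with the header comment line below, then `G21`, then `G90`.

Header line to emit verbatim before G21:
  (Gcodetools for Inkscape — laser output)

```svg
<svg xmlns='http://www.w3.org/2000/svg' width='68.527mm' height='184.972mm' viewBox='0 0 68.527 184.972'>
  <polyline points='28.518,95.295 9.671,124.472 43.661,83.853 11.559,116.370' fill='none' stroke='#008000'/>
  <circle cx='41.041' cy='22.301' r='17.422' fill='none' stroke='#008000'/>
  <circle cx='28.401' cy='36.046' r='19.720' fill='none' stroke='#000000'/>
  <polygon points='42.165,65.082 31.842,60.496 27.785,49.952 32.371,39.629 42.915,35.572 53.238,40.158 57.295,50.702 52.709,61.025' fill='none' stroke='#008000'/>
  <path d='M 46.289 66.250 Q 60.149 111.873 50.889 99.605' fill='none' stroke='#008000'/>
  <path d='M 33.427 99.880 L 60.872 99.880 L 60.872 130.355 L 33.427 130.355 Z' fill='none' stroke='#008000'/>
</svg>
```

(Gcodetools for Inkscape — laser output)
G21
G90
G0 X28.518 Y89.677
M3 S377
G01 X9.671 Y60.500 F3186
G01 X43.661 Y101.119
G01 X11.559 Y68.602
M5
G0 X58.463 Y162.671
M3 S377
G01 X53.360 Y174.990 F3186
G01 X41.041 Y180.093
G01 X28.722 Y174.990
G01 X23.619 Y162.671
G01 X28.722 Y150.352
G01 X41.041 Y145.249
G01 X53.360 Y150.352
G01 X58.463 Y162.671
M5
G0 X48.121 Y148.926
M3 S760
G01 X42.345 Y162.870 F1046
G01 X28.401 Y168.646
G01 X14.457 Y162.870
G01 X8.681 Y148.926
G01 X14.457 Y134.982
G01 X28.401 Y129.206
G01 X42.345 Y134.982
G01 X48.121 Y148.926
M5
G0 X42.165 Y119.890
M3 S377
G01 X31.842 Y124.476 F3186
G01 X27.785 Y135.020
G01 X32.371 Y145.343
G01 X42.915 Y149.400
G01 X53.238 Y144.814
G01 X57.295 Y134.270
G01 X52.709 Y123.947
G01 X42.165 Y119.890
M5
G0 X46.289 Y118.722
M3 S377
G01 X51.774 Y99.529 F3186
G01 X54.369 Y87.572
G01 X54.074 Y82.851
G01 X50.889 Y85.367
M5
G0 X33.427 Y85.092
M3 S377
G01 X60.872 Y85.092 F3186
G01 X60.872 Y54.617
G01 X33.427 Y54.617
G01 X33.427 Y85.092
M5
G0 X0.000 Y0.000

Since the viewBox matches the mm dimensions, user units are millimetres directly. The only transform is the Y-flip y_m = 184.972 − y_svg.

Shape 1 is a open polyline drawn with `<polyline>`. Its stroke #008000 means engrave at S377, F3186. After flipping Y the toolpath is (28.518,89.677) → (9.671,60.500) → (43.661,101.119) → (11.559,68.602).

Shape 2 is a circle drawn with `<circle>`. Its stroke #008000 means engrave at S377, F3186. After flipping Y the toolpath is (58.463,162.671) → (53.360,174.990) → (41.041,180.093) → (28.722,174.990) → (23.619,162.671) → (28.722,150.352) → (41.041,145.249) → (53.360,150.352) → (58.463,162.671), returning to the start.

Shape 3 is a circle drawn with `<circle>`. Its stroke #000000 means cut at S760, F1046. After flipping Y the toolpath is (48.121,148.926) → (42.345,162.870) → (28.401,168.646) → (14.457,162.870) → (8.681,148.926) → (14.457,134.982) → (28.401,129.206) → (42.345,134.982) → (48.121,148.926), returning to the start.

Shape 4 is a regular polygon drawn with `<polygon>`. Its stroke #008000 means engrave at S377, F3186. After flipping Y the toolpath is (42.165,119.890) → (31.842,124.476) → (27.785,135.020) → (32.371,145.343) → (42.915,149.400) → (53.238,144.814) → (57.295,134.270) → (52.709,123.947) → (42.165,119.890), returning to the start.

Shape 5 is a quadratic bezier drawn with `<path>`. Its stroke #008000 means engrave at S377, F3186. After flipping Y the toolpath is (46.289,118.722) → (51.774,99.529) → (54.369,87.572) → (54.074,82.851) → (50.889,85.367).

Shape 6 is a rectangle drawn with `<path>`. Its stroke #008000 means engrave at S377, F3186. After flipping Y the toolpath is (33.427,85.092) → (60.872,85.092) → (60.872,54.617) → (33.427,54.617) → (33.427,85.092), returning to the start.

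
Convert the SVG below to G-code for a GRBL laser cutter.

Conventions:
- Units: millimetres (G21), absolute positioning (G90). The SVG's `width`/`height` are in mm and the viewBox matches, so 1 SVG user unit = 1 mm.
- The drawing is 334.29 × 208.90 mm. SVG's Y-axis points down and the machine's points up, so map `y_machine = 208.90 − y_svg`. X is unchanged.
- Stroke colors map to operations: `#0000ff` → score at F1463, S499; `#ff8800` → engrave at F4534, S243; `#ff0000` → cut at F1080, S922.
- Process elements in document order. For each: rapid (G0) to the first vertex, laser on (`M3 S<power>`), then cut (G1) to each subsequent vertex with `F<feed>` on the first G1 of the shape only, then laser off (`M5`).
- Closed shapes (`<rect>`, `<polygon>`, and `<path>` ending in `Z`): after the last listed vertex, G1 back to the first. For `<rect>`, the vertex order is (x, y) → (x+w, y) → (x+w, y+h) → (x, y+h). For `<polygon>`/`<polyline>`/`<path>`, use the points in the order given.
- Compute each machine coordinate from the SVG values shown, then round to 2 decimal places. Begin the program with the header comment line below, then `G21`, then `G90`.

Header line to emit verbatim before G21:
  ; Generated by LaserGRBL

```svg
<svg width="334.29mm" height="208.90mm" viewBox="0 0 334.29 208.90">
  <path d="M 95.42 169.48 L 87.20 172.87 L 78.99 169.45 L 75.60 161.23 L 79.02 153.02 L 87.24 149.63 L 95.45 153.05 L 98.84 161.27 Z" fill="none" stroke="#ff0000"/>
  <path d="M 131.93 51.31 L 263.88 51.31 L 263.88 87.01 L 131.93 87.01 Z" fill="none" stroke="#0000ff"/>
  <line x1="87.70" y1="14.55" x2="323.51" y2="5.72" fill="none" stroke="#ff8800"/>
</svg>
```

Since the viewBox matches the mm dimensions, user units are millimetres directly. The only transform is the Y-flip y_m = 208.90 − y_svg.

Shape 1 is a regular polygon drawn with `<path>`. Its stroke #ff0000 means cut at S922, F1080. After flipping Y the toolpath is (95.42,39.42) → (87.20,36.03) → (78.99,39.45) → (75.60,47.67) → (79.02,55.88) → (87.24,59.27) → (95.45,55.85) → (98.84,47.63) → (95.42,39.42), returning to the start.

Shape 2 is a rectangle drawn with `<path>`. Its stroke #0000ff means score at S499, F1463. After flipping Y the toolpath is (131.93,157.59) → (263.88,157.59) → (263.88,121.89) → (131.93,121.89) → (131.93,157.59), returning to the start.

Shape 3 is a line segment drawn with `<line>`. Its stroke #ff8800 means engrave at S243, F4534. After flipping Y the toolpath is (87.70,194.35) → (323.51,203.18).

; Generated by LaserGRBL
G21
G90
G0 X95.42 Y39.42
M3 S922
G1 X87.20 Y36.03 F1080
G1 X78.99 Y39.45
G1 X75.60 Y47.67
G1 X79.02 Y55.88
G1 X87.24 Y59.27
G1 X95.45 Y55.85
G1 X98.84 Y47.63
G1 X95.42 Y39.42
M5
G0 X131.93 Y157.59
M3 S499
G1 X263.88 Y157.59 F1463
G1 X263.88 Y121.89
G1 X131.93 Y121.89
G1 X131.93 Y157.59
M5
G0 X87.70 Y194.35
M3 S243
G1 X323.51 Y203.18 F4534
M5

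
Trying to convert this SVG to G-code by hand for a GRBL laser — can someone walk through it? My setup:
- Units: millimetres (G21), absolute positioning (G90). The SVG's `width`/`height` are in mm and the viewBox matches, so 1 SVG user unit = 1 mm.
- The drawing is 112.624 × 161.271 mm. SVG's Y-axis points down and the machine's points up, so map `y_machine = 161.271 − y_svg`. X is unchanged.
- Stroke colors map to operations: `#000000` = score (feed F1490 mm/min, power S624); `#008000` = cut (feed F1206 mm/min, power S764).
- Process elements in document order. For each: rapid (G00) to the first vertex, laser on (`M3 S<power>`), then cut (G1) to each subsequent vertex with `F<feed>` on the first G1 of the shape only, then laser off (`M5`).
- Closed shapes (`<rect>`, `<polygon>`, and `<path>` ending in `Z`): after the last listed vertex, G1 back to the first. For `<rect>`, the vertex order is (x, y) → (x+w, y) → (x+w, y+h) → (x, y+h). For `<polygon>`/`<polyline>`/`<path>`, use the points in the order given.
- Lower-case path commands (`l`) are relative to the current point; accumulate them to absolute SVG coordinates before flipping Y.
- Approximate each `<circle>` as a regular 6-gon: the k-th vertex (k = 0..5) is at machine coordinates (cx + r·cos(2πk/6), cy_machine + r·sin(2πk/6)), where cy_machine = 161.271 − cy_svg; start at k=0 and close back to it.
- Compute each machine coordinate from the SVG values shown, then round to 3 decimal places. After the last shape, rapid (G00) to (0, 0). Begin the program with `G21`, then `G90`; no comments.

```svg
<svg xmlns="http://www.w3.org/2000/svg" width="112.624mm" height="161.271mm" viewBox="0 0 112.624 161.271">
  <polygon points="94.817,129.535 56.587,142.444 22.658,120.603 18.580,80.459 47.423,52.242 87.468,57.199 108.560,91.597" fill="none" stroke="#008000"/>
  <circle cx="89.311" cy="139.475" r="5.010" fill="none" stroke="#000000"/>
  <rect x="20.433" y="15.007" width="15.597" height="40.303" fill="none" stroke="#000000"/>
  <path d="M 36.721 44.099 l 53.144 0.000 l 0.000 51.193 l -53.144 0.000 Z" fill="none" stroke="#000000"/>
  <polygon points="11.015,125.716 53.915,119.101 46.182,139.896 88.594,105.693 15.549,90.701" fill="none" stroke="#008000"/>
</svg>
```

G21
G90
G00 X94.817 Y31.736
M3 S764
G1 X56.587 Y18.827 F1206
G1 X22.658 Y40.668
G1 X18.580 Y80.812
G1 X47.423 Y109.029
G1 X87.468 Y104.072
G1 X108.560 Y69.674
G1 X94.817 Y31.736
M5
G00 X94.321 Y21.796
M3 S624
G1 X91.816 Y26.135 F1490
G1 X86.806 Y26.135
G1 X84.301 Y21.796
G1 X86.806 Y17.457
G1 X91.816 Y17.457
G1 X94.321 Y21.796
M5
G00 X20.433 Y146.264
M3 S624
G1 X36.030 Y146.264 F1490
G1 X36.030 Y105.961
G1 X20.433 Y105.961
G1 X20.433 Y146.264
M5
G00 X36.721 Y117.172
M3 S624
G1 X89.865 Y117.172 F1490
G1 X89.865 Y65.979
G1 X36.721 Y65.979
G1 X36.721 Y117.172
M5
G00 X11.015 Y35.555
M3 S764
G1 X53.915 Y42.170 F1206
G1 X46.182 Y21.375
G1 X88.594 Y55.578
G1 X15.549 Y70.570
G1 X11.015 Y35.555
M5
G00 X0.000 Y0.000

Since the viewBox matches the mm dimensions, user units are millimetres directly. The only transform is the Y-flip y_m = 161.271 − y_svg.

Shape 1 is a regular polygon drawn with `<polygon>`. Its stroke #008000 means cut at S764, F1206. After flipping Y the toolpath is (94.817,31.736) → (56.587,18.827) → (22.658,40.668) → (18.580,80.812) → (47.423,109.029) → (87.468,104.072) → (108.560,69.674) → (94.817,31.736), returning to the start.

Shape 2 is a circle drawn with `<circle>`. Its stroke #000000 means score at S624, F1490. After flipping Y the toolpath is (94.321,21.796) → (91.816,26.135) → (86.806,26.135) → (84.301,21.796) → (86.806,17.457) → (91.816,17.457) → (94.321,21.796), returning to the start.

Shape 3 is a rectangle drawn with `<rect>`. Its stroke #000000 means score at S624, F1490. After flipping Y the toolpath is (20.433,146.264) → (36.030,146.264) → (36.030,105.961) → (20.433,105.961) → (20.433,146.264), returning to the start.

Shape 4 is a rectangle drawn with `<path>`. Its stroke #000000 means score at S624, F1490. After flipping Y the toolpath is (36.721,117.172) → (89.865,117.172) → (89.865,65.979) → (36.721,65.979) → (36.721,117.172), returning to the start.

Shape 5 is a closed polygon drawn with `<polygon>`. Its stroke #008000 means cut at S764, F1206. After flipping Y the toolpath is (11.015,35.555) → (53.915,42.170) → (46.182,21.375) → (88.594,55.578) → (15.549,70.570) → (11.015,35.555), returning to the start.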